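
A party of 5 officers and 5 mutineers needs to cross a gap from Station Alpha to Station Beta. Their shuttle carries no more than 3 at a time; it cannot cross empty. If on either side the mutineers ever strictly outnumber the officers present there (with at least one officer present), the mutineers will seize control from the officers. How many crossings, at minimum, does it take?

Counting alone: each trip to Station Beta takes at most 3 across and each return brings at least 1 back, so after t trips out (and t−1 returns) at most 3t − (t−1) of the 10 are across; that first reaches 10 at t = 5, so at least 9 crossings are needed.
The safety rule pushes this higher. Following every safe sequence of crossings, the most of the 10 that can be at Station Beta as the shuttle arrives there on crossing 9 is 9 — never all 10.
So no plan with fewer than 11 crossings exists, and this one achieves 11:
1. 2 mutineers → Station Beta.  (Station Alpha: 5O 3M; Station Beta: 0O 2M)
2. 1 mutineer ← Station Alpha.  (Station Alpha: 5O 4M; Station Beta: 0O 1M)
3. 3 mutineers → Station Beta.  (Station Alpha: 5O 1M; Station Beta: 0O 4M)
4. 1 mutineer ← Station Alpha.  (Station Alpha: 5O 2M; Station Beta: 0O 3M)
5. 3 officers → Station Beta.  (Station Alpha: 2O 2M; Station Beta: 3O 3M)
6. 1 officer and 1 mutineer ← Station Alpha.  (Station Alpha: 3O 3M; Station Beta: 2O 2M)
7. 3 officers → Station Beta.  (Station Alpha: 0O 3M; Station Beta: 5O 2M)
8. 1 mutineer ← Station Alpha.  (Station Alpha: 0O 4M; Station Beta: 5O 1M)
9. 2 mutineers → Station Beta.  (Station Alpha: 0O 2M; Station Beta: 5O 3M)
10. 1 mutineer ← Station Alpha.  (Station Alpha: 0O 3M; Station Beta: 5O 2M)
11. 3 mutineers → Station Beta.  (Station Alpha: 0O 0M; Station Beta: 5O 5M)

11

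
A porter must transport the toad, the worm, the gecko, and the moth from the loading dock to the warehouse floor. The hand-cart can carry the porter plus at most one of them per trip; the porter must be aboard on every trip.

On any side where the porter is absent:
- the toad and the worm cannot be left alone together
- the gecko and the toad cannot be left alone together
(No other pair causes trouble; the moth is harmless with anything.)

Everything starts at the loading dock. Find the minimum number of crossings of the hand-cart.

9

Counting alone: the porter can take at most 1 across per trip to the warehouse floor, so moving all 4 needs at least 4 loaded trips out, with a return between consecutive ones — at least 7 crossings.
The safety rule pushes this higher. Following every safe sequence of crossings, the most of the 4 that can be at the warehouse floor as the hand-cart arrives there on crossing 7 is 3 — never all 4.
So no plan with fewer than 9 crossings exists, and this one achieves 9:
1. Porter goes to the warehouse floor with the toad.  [the loading dock: the gecko, the moth, the worm | the warehouse floor: the toad]
2. Porter goes back to the loading dock alone.  [the loading dock: the gecko, the moth, the worm | the warehouse floor: the toad]
3. Porter goes to the warehouse floor with the worm.  [the loading dock: the gecko, the moth | the warehouse floor: the toad, the worm]
4. Porter goes back to the loading dock with the toad.  [the loading dock: the gecko, the moth, the toad | the warehouse floor: the worm]
5. Porter goes to the warehouse floor with the gecko.  [the loading dock: the moth, the toad | the warehouse floor: the gecko, the worm]
6. Porter goes back to the loading dock alone.  [the loading dock: the moth, the toad | the warehouse floor: the gecko, the worm]
7. Porter goes to the warehouse floor with the moth.  [the loading dock: the toad | the warehouse floor: the gecko, the moth, the worm]
8. Porter goes back to the loading dock alone.  [the loading dock: the toad | the warehouse floor: the gecko, the moth, the worm]
9. Porter goes to the warehouse floor with the toad.  [the loading dock: — | the warehouse floor: the gecko, the moth, the toad, the worm]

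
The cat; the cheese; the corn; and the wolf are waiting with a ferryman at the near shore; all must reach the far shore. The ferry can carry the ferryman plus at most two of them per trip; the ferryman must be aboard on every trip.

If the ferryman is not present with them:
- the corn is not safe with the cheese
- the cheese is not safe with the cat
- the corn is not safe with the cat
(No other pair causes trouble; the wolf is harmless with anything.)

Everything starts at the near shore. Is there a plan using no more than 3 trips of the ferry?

Counting alone: the ferryman can take at most 2 across per trip to the far shore, so moving all 4 needs at least 2 loaded trips out, with a return between consecutive ones — at least 3 crossings.
The safety rule pushes this higher. Following every safe sequence of crossings, the most of the 4 that can be at the far shore as the ferry arrives there on crossing 3 is 3 — never all 4.
So the move cannot be finished within 3 crossings. (The shortest complete plan takes 5:)
1. Ferryman goes to the far shore with the cat and the cheese.  [the near shore: the corn, the wolf | the far shore: the cat, the cheese]
2. Ferryman goes back to the near shore with the cat.  [the near shore: the cat, the corn, the wolf | the far shore: the cheese]
3. Ferryman goes to the far shore with the cat and the wolf.  [the near shore: the corn | the far shore: the cat, the cheese, the wolf]
4. Ferryman goes back to the near shore with the cat.  [the near shore: the cat, the corn | the far shore: the cheese, the wolf]
5. Ferryman goes to the far shore with the cat and the corn.  [the near shore: — | the far shore: the cat, the cheese, the corn, the wolf]

No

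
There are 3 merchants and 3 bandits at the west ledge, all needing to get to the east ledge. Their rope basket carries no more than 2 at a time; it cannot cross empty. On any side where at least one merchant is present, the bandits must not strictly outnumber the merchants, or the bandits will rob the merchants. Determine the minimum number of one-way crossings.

Counting alone: each trip to the east ledge takes at most 2 across and each return brings at least 1 back, so after t trips out (and t−1 returns) at most 2t − (t−1) of the 6 are across; that first reaches 6 at t = 5, so at least 9 crossings are needed.
The safety rule pushes this higher. Following every safe sequence of crossings, the most of the 6 that can be at the east ledge as the rope basket arrives there on crossing 9 is 5 — never all 6.
So no plan with fewer than 11 crossings exists, and this one achieves 11:
1. 2 bandits → the east ledge.  (the west ledge: 3M 1B; the east ledge: 0M 2B)
2. 1 bandit ← the west ledge.  (the west ledge: 3M 2B; the east ledge: 0M 1B)
3. 2 bandits → the east ledge.  (the west ledge: 3M 0B; the east ledge: 0M 3B)
4. 1 bandit ← the west ledge.  (the west ledge: 3M 1B; the east ledge: 0M 2B)
5. 2 merchants → the east ledge.  (the west ledge: 1M 1B; the east ledge: 2M 2B)
6. 1 merchant and 1 bandit ← the west ledge.  (the west ledge: 2M 2B; the east ledge: 1M 1B)
7. 2 merchants → the east ledge.  (the west ledge: 0M 2B; the east ledge: 3M 1B)
8. 1 bandit ← the west ledge.  (the west ledge: 0M 3B; the east ledge: 3M 0B)
9. 2 bandits → the east ledge.  (the west ledge: 0M 1B; the east ledge: 3M 2B)
10. 1 bandit ← the west ledge.  (the west ledge: 0M 2B; the east ledge: 3M 1B)
11. 2 bandits → the east ledge.  (the west ledge: 0M 0B; the east ledge: 3M 3B)

11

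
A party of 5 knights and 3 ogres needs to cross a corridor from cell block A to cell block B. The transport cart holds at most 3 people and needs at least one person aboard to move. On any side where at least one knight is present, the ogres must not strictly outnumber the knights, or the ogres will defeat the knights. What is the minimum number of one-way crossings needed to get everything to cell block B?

Counting alone: each trip to cell block B takes at most 3 across and each return brings at least 1 back, so after t trips out (and t−1 returns) at most 3t − (t−1) of the 8 are across; that first reaches 8 at t = 4, so at least 7 crossings are needed.
The plan below uses exactly 7 crossings, so it is optimal:
1. 2 ogres → cell block B.  (cell block A: 5K 1O; cell block B: 0K 2O)
2. 1 ogre ← cell block A.  (cell block A: 5K 2O; cell block B: 0K 1O)
3. 2 knights and 1 ogre → cell block B.  (cell block A: 3K 1O; cell block B: 2K 2O)
4. 1 ogre ← cell block A.  (cell block A: 3K 2O; cell block B: 2K 1O)
5. 1 knight and 2 ogres → cell block B.  (cell block A: 2K 0O; cell block B: 3K 3O)
6. 1 ogre ← cell block A.  (cell block A: 2K 1O; cell block B: 3K 2O)
7. 2 knights and 1 ogre → cell block B.  (cell block A: 0K 0O; cell block B: 5K 3O)

7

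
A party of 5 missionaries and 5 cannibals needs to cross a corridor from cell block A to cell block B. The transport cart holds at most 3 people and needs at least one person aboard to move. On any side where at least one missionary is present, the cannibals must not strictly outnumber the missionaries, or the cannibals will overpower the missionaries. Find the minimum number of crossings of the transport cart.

Counting alone: each trip to cell block B takes at most 3 across and each return brings at least 1 back, so after t trips out (and t−1 returns) at most 3t − (t−1) of the 10 are across; that first reaches 10 at t = 5, so at least 9 crossings are needed.
The safety rule pushes this higher. Following every safe sequence of crossings, the most of the 10 that can be at cell block B as the transport cart arrives there on crossing 9 is 9 — never all 10.
So no plan with fewer than 11 crossings exists, and this one achieves 11:
1. 2 cannibals → cell block B.  (cell block A: 5M 3C; cell block B: 0M 2C)
2. 1 cannibal ← cell block A.  (cell block A: 5M 4C; cell block B: 0M 1C)
3. 3 cannibals → cell block B.  (cell block A: 5M 1C; cell block B: 0M 4C)
4. 1 cannibal ← cell block A.  (cell block A: 5M 2C; cell block B: 0M 3C)
5. 3 missionaries → cell block B.  (cell block A: 2M 2C; cell block B: 3M 3C)
6. 1 missionary and 1 cannibal ← cell block A.  (cell block A: 3M 3C; cell block B: 2M 2C)
7. 3 missionaries → cell block B.  (cell block A: 0M 3C; cell block B: 5M 2C)
8. 1 cannibal ← cell block A.  (cell block A: 0M 4C; cell block B: 5M 1C)
9. 2 cannibals → cell block B.  (cell block A: 0M 2C; cell block B: 5M 3C)
10. 1 cannibal ← cell block A.  (cell block A: 0M 3C; cell block B: 5M 2C)
11. 3 cannibals → cell block B.  (cell block A: 0M 0C; cell block B: 5M 5C)

11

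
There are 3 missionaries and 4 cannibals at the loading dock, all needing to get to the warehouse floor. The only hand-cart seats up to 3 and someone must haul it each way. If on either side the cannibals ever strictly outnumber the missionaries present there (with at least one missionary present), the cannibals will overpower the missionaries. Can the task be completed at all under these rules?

No

The cannibals already outnumber the missionaries at the loading dock before anyone moves, so the starting position itself is disallowed.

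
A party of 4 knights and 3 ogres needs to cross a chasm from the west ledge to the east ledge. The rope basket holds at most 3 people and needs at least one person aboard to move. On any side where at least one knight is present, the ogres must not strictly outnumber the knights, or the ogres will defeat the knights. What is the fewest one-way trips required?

5

Counting alone: each trip to the east ledge takes at most 3 across and each return brings at least 1 back, so after t trips out (and t−1 returns) at most 3t − (t−1) of the 7 are across; that first reaches 7 at t = 3, so at least 5 crossings are needed.
The plan below uses exactly 5 crossings, so it is optimal:
1. 3 ogres → the east ledge.  (the west ledge: 4K 0O; the east ledge: 0K 3O)
2. 1 ogre ← the west ledge.  (the west ledge: 4K 1O; the east ledge: 0K 2O)
3. 3 knights → the east ledge.  (the west ledge: 1K 1O; the east ledge: 3K 2O)
4. 1 knight ← the west ledge.  (the west ledge: 2K 1O; the east ledge: 2K 2O)
5. 2 knights and 1 ogre → the east ledge.  (the west ledge: 0K 0O; the east ledge: 4K 3O)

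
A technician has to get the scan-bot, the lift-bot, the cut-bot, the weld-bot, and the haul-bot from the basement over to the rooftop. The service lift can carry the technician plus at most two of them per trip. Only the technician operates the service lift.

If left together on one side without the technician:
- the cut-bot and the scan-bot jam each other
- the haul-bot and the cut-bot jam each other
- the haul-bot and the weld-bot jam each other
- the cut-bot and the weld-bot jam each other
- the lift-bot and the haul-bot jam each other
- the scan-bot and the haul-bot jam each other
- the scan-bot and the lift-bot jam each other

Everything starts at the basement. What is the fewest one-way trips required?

Whatever the first load, the items left behind include a forbidden pair without the technician. No opening move is safe, so no plan exists.

impossible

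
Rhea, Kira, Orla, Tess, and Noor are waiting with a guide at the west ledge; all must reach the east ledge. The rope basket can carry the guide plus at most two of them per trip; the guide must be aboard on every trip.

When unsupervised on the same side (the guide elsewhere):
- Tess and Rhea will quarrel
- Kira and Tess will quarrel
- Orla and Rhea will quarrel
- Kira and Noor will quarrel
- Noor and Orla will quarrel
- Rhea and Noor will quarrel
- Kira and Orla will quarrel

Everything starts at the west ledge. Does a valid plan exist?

Whatever the first load, the items left behind include a forbidden pair without the guide. No opening move is safe, so no plan exists.

No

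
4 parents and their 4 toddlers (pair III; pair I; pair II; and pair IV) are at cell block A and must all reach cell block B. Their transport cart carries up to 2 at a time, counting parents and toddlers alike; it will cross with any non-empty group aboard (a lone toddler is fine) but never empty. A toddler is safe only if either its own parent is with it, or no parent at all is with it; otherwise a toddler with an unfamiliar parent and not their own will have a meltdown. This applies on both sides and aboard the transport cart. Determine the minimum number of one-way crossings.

Following every safe sequence of crossings from the start, the most of the 8 that can be at cell block B as the transport cart arrives there on crossings 1, 3, 5 is 2, 3, 4 respectively; the best ever achieved is 4 of 8.
From crossing 7 on, no configuration arises that was not already reachable earlier: only 44 distinct safe configurations (who is on which side, and where the transport cart is) can ever be reached, none of them has everyone across, and every continuation just revisits them. So no valid plan exists.

impossible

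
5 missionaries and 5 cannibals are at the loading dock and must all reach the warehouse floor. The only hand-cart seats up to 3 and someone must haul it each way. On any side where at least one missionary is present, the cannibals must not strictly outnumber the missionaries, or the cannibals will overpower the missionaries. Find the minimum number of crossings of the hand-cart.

Counting alone: each trip to the warehouse floor takes at most 3 across and each return brings at least 1 back, so after t trips out (and t−1 returns) at most 3t − (t−1) of the 10 are across; that first reaches 10 at t = 5, so at least 9 crossings are needed.
The safety rule pushes this higher. Following every safe sequence of crossings, the most of the 10 that can be at the warehouse floor as the hand-cart arrives there on crossing 9 is 9 — never all 10.
So no plan with fewer than 11 crossings exists, and this one achieves 11:
1. 2 cannibals → the warehouse floor.  (the loading dock: 5M 3C; the warehouse floor: 0M 2C)
2. 1 cannibal ← the loading dock.  (the loading dock: 5M 4C; the warehouse floor: 0M 1C)
3. 3 cannibals → the warehouse floor.  (the loading dock: 5M 1C; the warehouse floor: 0M 4C)
4. 1 cannibal ← the loading dock.  (the loading dock: 5M 2C; the warehouse floor: 0M 3C)
5. 3 missionaries → the warehouse floor.  (the loading dock: 2M 2C; the warehouse floor: 3M 3C)
6. 1 missionary and 1 cannibal ← the loading dock.  (the loading dock: 3M 3C; the warehouse floor: 2M 2C)
7. 3 missionaries → the warehouse floor.  (the loading dock: 0M 3C; the warehouse floor: 5M 2C)
8. 1 cannibal ← the loading dock.  (the loading dock: 0M 4C; the warehouse floor: 5M 1C)
9. 2 cannibals → the warehouse floor.  (the loading dock: 0M 2C; the warehouse floor: 5M 3C)
10. 1 cannibal ← the loading dock.  (the loading dock: 0M 3C; the warehouse floor: 5M 2C)
11. 3 cannibals → the warehouse floor.  (the loading dock: 0M 0C; the warehouse floor: 5M 5C)

11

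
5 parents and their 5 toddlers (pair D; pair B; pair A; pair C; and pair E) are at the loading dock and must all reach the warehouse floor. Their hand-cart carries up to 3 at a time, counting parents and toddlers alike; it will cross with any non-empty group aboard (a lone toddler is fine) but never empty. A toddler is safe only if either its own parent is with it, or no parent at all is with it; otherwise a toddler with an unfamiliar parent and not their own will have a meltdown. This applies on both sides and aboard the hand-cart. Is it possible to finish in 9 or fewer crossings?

No

Counting alone: each trip to the warehouse floor takes at most 3 across and each return brings at least 1 back, so after t trips out (and t−1 returns) at most 3t − (t−1) of the 10 are across; that first reaches 10 at t = 5, so at least 9 crossings are needed.
The safety rule pushes this higher. Following every safe sequence of crossings, the most of the 10 that can be at the warehouse floor as the hand-cart arrives there on crossing 9 is 9 — never all 10.
So the move cannot be finished within 9 crossings. (The shortest complete plan takes 11:)
1. parent D and toddler D cross → the warehouse floor.
2. parent D crosses ← the loading dock.
3. toddler A, toddler B, and toddler C cross → the warehouse floor.
4. toddler D crosses ← the loading dock.
5. parent A, parent B, and parent C cross → the warehouse floor.
6. parent B and toddler B cross ← the loading dock.
7. parent B, parent D, and parent E cross → the warehouse floor.
8. toddler A crosses ← the loading dock.
9. toddler B and toddler D cross → the warehouse floor.
10. toddler D crosses ← the loading dock.
11. toddler A, toddler D, and toddler E cross → the warehouse floor.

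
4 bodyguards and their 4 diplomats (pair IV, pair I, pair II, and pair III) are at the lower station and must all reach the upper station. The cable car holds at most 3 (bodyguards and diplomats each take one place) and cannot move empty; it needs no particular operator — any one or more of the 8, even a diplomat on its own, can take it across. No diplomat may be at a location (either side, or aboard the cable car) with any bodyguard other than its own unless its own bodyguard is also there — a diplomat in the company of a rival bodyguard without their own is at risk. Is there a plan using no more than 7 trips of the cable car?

No

Counting alone: each trip to the upper station takes at most 3 across and each return brings at least 1 back, so after t trips out (and t−1 returns) at most 3t − (t−1) of the 8 are across; that first reaches 8 at t = 4, so at least 7 crossings are needed.
The safety rule pushes this higher. Following every safe sequence of crossings, the most of the 8 that can be at the upper station as the cable car arrives there on crossing 7 is 7 — never all 8.
So the move cannot be finished within 7 crossings. (The shortest complete plan takes 9:)
1. bodyguard IV and diplomat IV cross → the upper station.
2. bodyguard IV crosses ← the lower station.
3. bodyguard I, bodyguard IV, and diplomat I cross → the upper station.
4. bodyguard IV and diplomat IV cross ← the lower station.
5. bodyguard II, bodyguard III, and bodyguard IV cross → the upper station.
6. diplomat I crosses ← the lower station.
7. diplomat I and diplomat IV cross → the upper station.
8. diplomat IV crosses ← the lower station.
9. diplomat II, diplomat III, and diplomat IV cross → the upper station.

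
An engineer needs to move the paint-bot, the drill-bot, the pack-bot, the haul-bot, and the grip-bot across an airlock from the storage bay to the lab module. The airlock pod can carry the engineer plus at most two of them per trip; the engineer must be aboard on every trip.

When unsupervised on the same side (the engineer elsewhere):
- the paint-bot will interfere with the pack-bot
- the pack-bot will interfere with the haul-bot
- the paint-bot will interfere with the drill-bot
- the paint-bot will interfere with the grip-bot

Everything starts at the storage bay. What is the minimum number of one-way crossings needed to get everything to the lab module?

5

Counting alone: the engineer can take at most 2 across per trip to the lab module, so moving all 5 needs at least 3 loaded trips out, with a return between consecutive ones — at least 5 crossings.
The plan below uses exactly 5 crossings, so it is optimal:
1. Engineer goes to the lab module with the pack-bot and the paint-bot.  [the storage bay: the drill-bot, the grip-bot, the haul-bot | the lab module: the pack-bot, the paint-bot]
2. Engineer goes back to the storage bay with the paint-bot.  [the storage bay: the drill-bot, the grip-bot, the haul-bot, the paint-bot | the lab module: the pack-bot]
3. Engineer goes to the lab module with the drill-bot and the grip-bot.  [the storage bay: the haul-bot, the paint-bot | the lab module: the drill-bot, the grip-bot, the pack-bot]
4. Engineer goes back to the storage bay alone.  [the storage bay: the haul-bot, the paint-bot | the lab module: the drill-bot, the grip-bot, the pack-bot]
5. Engineer goes to the lab module with the haul-bot and the paint-bot.  [the storage bay: — | the lab module: the drill-bot, the grip-bot, the haul-bot, the pack-bot, the paint-bot]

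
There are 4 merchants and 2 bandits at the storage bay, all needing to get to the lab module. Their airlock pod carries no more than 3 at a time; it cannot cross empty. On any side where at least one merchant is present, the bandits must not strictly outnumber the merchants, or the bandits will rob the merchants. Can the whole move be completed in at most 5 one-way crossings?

Yes — this plan uses 5 crossings (≤ 5):
1. 2 bandits → the lab module.  (the storage bay: 4M 0B; the lab module: 0M 2B)
2. 1 bandit ← the storage bay.  (the storage bay: 4M 1B; the lab module: 0M 1B)
3. 2 merchants and 1 bandit → the lab module.  (the storage bay: 2M 0B; the lab module: 2M 2B)
4. 1 bandit ← the storage bay.  (the storage bay: 2M 1B; the lab module: 2M 1B)
5. 2 merchants and 1 bandit → the lab module.  (the storage bay: 0M 0B; the lab module: 4M 2B)

Yes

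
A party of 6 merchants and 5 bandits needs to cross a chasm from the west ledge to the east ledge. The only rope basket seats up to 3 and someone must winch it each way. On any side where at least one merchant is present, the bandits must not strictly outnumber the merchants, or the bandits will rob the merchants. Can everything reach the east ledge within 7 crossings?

No

Counting alone: each trip to the east ledge takes at most 3 across and each return brings at least 1 back, so after t trips out (and t−1 returns) at most 3t − (t−1) of the 11 are across; that first reaches 11 at t = 5, so at least 9 crossings are needed.
Since 7 < 9, 7 crossings cannot be enough. (The shortest complete plan in fact takes 9:)
1. 3 bandits → the east ledge.  (the west ledge: 6M 2B; the east ledge: 0M 3B)
2. 1 bandit ← the west ledge.  (the west ledge: 6M 3B; the east ledge: 0M 2B)
3. 3 merchants → the east ledge.  (the west ledge: 3M 3B; the east ledge: 3M 2B)
4. 1 merchant ← the west ledge.  (the west ledge: 4M 3B; the east ledge: 2M 2B)
5. 2 merchants and 1 bandit → the east ledge.  (the west ledge: 2M 2B; the east ledge: 4M 3B)
6. 1 merchant ← the west ledge.  (the west ledge: 3M 2B; the east ledge: 3M 3B)
7. 2 merchants and 1 bandit → the east ledge.  (the west ledge: 1M 1B; the east ledge: 5M 4B)
8. 1 merchant ← the west ledge.  (the west ledge: 2M 1B; the east ledge: 4M 4B)
9. 2 merchants and 1 bandit → the east ledge.  (the west ledge: 0M 0B; the east ledge: 6M 5B)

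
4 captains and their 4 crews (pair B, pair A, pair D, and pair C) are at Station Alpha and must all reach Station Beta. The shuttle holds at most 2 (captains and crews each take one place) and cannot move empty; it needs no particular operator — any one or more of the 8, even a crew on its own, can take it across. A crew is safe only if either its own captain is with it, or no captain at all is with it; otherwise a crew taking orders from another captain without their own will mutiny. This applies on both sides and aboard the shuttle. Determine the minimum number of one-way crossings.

impossible

Following every safe sequence of crossings from the start, the most of the 8 that can be at Station Beta as the shuttle arrives there on crossings 1, 3, 5 is 2, 3, 4 respectively; the best ever achieved is 4 of 8.
From crossing 7 on, no configuration arises that was not already reachable earlier: only 44 distinct safe configurations (who is on which side, and where the shuttle is) can ever be reached, none of them has everyone across, and every continuation just revisits them. So no valid plan exists.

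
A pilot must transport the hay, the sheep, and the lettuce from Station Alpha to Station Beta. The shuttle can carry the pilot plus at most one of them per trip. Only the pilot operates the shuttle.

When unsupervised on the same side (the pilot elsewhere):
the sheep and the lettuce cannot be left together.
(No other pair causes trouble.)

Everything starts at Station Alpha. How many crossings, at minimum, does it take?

Counting alone: the pilot can take at most 1 across per trip to Station Beta, so moving all 3 needs at least 3 loaded trips out, with a return between consecutive ones — at least 5 crossings.
The plan below uses exactly 5 crossings, so it is optimal:
1. Pilot goes to Station Beta with the sheep.
2. Pilot goes back to Station Alpha alone.
3. Pilot goes to Station Beta with the hay.
4. Pilot goes back to Station Alpha alone.
5. Pilot goes to Station Beta with the lettuce.

5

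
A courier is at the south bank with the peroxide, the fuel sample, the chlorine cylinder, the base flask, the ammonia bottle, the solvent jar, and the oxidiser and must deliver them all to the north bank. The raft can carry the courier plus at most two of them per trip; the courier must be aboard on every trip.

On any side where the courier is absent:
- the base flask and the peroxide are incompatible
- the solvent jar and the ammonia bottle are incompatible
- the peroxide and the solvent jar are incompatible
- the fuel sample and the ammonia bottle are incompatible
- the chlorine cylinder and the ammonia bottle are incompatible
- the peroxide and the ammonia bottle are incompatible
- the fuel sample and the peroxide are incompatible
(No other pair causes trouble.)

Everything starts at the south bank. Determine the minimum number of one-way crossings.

11

Counting alone: the courier can take at most 2 across per trip to the north bank, so moving all 7 needs at least 4 loaded trips out, with a return between consecutive ones — at least 7 crossings.
The safety rule pushes this higher. Following every safe sequence of crossings, the most of the 7 that can be at the north bank as the raft arrives there on crossings 7, 9 is 5, 6 respectively — never all 7.
So no plan with fewer than 11 crossings exists, and this one achieves 11:
1. Courier goes to the north bank with the ammonia bottle and the peroxide.
2. Courier goes back to the south bank with the peroxide.
3. Courier goes to the north bank with the chlorine cylinder and the peroxide.
4. Courier goes back to the south bank with the ammonia bottle.
5. Courier goes to the north bank with the fuel sample and the solvent jar.
6. Courier goes back to the south bank with the peroxide.
7. Courier goes to the north bank with the base flask and the peroxide.
8. Courier goes back to the south bank with the peroxide.
9. Courier goes to the north bank with the oxidiser and the peroxide.
10. Courier goes back to the south bank with the peroxide.
11. Courier goes to the north bank with the ammonia bottle and the peroxide.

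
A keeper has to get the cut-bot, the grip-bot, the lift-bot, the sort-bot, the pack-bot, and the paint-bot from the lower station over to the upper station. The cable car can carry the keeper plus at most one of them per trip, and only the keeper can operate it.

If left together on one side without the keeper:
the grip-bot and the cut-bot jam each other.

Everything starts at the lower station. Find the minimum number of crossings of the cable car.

Counting alone: the keeper can take at most 1 across per trip to the upper station, so moving all 6 needs at least 6 loaded trips out, with a return between consecutive ones — at least 11 crossings.
The plan below uses exactly 11 crossings, so it is optimal:
1. Keeper goes to the upper station with the cut-bot.  [the lower station: the grip-bot, the lift-bot, the pack-bot, the paint-bot, the sort-bot | the upper station: the cut-bot]
2. Keeper goes back to the lower station alone.  [the lower station: the grip-bot, the lift-bot, the pack-bot, the paint-bot, the sort-bot | the upper station: the cut-bot]
3. Keeper goes to the upper station with the lift-bot.  [the lower station: the grip-bot, the pack-bot, the paint-bot, the sort-bot | the upper station: the cut-bot, the lift-bot]
4. Keeper goes back to the lower station alone.  [the lower station: the grip-bot, the pack-bot, the paint-bot, the sort-bot | the upper station: the cut-bot, the lift-bot]
5. Keeper goes to the upper station with the sort-bot.  [the lower station: the grip-bot, the pack-bot, the paint-bot | the upper station: the cut-bot, the lift-bot, the sort-bot]
6. Keeper goes back to the lower station alone.  [the lower station: the grip-bot, the pack-bot, the paint-bot | the upper station: the cut-bot, the lift-bot, the sort-bot]
7. Keeper goes to the upper station with the pack-bot.  [the lower station: the grip-bot, the paint-bot | the upper station: the cut-bot, the lift-bot, the pack-bot, the sort-bot]
8. Keeper goes back to the lower station alone.  [the lower station: the grip-bot, the paint-bot | the upper station: the cut-bot, the lift-bot, the pack-bot, the sort-bot]
9. Keeper goes to the upper station with the paint-bot.  [the lower station: the grip-bot | the upper station: the cut-bot, the lift-bot, the pack-bot, the paint-bot, the sort-bot]
10. Keeper goes back to the lower station alone.  [the lower station: the grip-bot | the upper station: the cut-bot, the lift-bot, the pack-bot, the paint-bot, the sort-bot]
11. Keeper goes to the upper station with the grip-bot.  [the lower station: — | the upper station: the cut-bot, the grip-bot, the lift-bot, the pack-bot, the paint-bot, the sort-bot]

11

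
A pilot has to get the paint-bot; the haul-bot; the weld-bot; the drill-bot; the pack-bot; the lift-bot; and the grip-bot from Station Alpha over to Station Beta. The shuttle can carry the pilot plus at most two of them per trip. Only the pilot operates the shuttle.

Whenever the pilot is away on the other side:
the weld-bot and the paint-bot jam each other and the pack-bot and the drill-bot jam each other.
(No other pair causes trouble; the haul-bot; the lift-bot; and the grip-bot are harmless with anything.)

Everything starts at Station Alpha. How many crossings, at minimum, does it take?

7

Counting alone: the pilot can take at most 2 across per trip to Station Beta, so moving all 7 needs at least 4 loaded trips out, with a return between consecutive ones — at least 7 crossings.
The plan below uses exactly 7 crossings, so it is optimal:
1. Pilot goes to Station Beta with the drill-bot and the paint-bot.  [Station Alpha: the grip-bot, the haul-bot, the lift-bot, the pack-bot, the weld-bot | Station Beta: the drill-bot, the paint-bot]
2. Pilot goes back to Station Alpha alone.  [Station Alpha: the grip-bot, the haul-bot, the lift-bot, the pack-bot, the weld-bot | Station Beta: the drill-bot, the paint-bot]
3. Pilot goes to Station Beta with the haul-bot.  [Station Alpha: the grip-bot, the lift-bot, the pack-bot, the weld-bot | Station Beta: the drill-bot, the haul-bot, the paint-bot]
4. Pilot goes back to Station Alpha alone.  [Station Alpha: the grip-bot, the lift-bot, the pack-bot, the weld-bot | Station Beta: the drill-bot, the haul-bot, the paint-bot]
5. Pilot goes to Station Beta with the grip-bot and the lift-bot.  [Station Alpha: the pack-bot, the weld-bot | Station Beta: the drill-bot, the grip-bot, the haul-bot, the lift-bot, the paint-bot]
6. Pilot goes back to Station Alpha alone.  [Station Alpha: the pack-bot, the weld-bot | Station Beta: the drill-bot, the grip-bot, the haul-bot, the lift-bot, the paint-bot]
7. Pilot goes to Station Beta with the pack-bot and the weld-bot.  [Station Alpha: — | Station Beta: the drill-bot, the grip-bot, the haul-bot, the lift-bot, the pack-bot, the paint-bot, the weld-bot]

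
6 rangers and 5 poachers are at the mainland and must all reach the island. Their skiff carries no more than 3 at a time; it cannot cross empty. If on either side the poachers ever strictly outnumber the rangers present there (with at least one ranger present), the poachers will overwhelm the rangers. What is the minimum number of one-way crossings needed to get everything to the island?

9

Counting alone: each trip to the island takes at most 3 across and each return brings at least 1 back, so after t trips out (and t−1 returns) at most 3t − (t−1) of the 11 are across; that first reaches 11 at t = 5, so at least 9 crossings are needed.
The plan below uses exactly 9 crossings, so it is optimal:
1. 3 poachers → the island.  (the mainland: 6R 2P; the island: 0R 3P)
2. 1 poacher ← the mainland.  (the mainland: 6R 3P; the island: 0R 2P)
3. 3 rangers → the island.  (the mainland: 3R 3P; the island: 3R 2P)
4. 1 ranger ← the mainland.  (the mainland: 4R 3P; the island: 2R 2P)
5. 2 rangers and 1 poacher → the island.  (the mainland: 2R 2P; the island: 4R 3P)
6. 1 ranger ← the mainland.  (the mainland: 3R 2P; the island: 3R 3P)
7. 2 rangers and 1 poacher → the island.  (the mainland: 1R 1P; the island: 5R 4P)
8. 1 ranger ← the mainland.  (the mainland: 2R 1P; the island: 4R 4P)
9. 2 rangers and 1 poacher → the island.  (the mainland: 0R 0P; the island: 6R 5P)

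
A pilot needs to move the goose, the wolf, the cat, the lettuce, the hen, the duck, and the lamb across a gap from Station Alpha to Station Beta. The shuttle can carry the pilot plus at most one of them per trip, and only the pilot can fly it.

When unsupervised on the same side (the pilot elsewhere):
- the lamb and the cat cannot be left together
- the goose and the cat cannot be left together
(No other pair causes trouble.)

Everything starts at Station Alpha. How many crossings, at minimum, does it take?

15

Counting alone: the pilot can take at most 1 across per trip to Station Beta, so moving all 7 needs at least 7 loaded trips out, with a return between consecutive ones — at least 13 crossings.
The safety rule pushes this higher. Following every safe sequence of crossings, the most of the 7 that can be at Station Beta as the shuttle arrives there on crossing 13 is 6 — never all 7.
So no plan with fewer than 15 crossings exists, and this one achieves 15:
1. Pilot goes to Station Beta with the cat.  [Station Alpha: the duck, the goose, the hen, the lamb, the lettuce, the wolf | Station Beta: the cat]
2. Pilot goes back to Station Alpha alone.  [Station Alpha: the duck, the goose, the hen, the lamb, the lettuce, the wolf | Station Beta: the cat]
3. Pilot goes to Station Beta with the goose.  [Station Alpha: the duck, the hen, the lamb, the lettuce, the wolf | Station Beta: the cat, the goose]
4. Pilot goes back to Station Alpha with the cat.  [Station Alpha: the cat, the duck, the hen, the lamb, the lettuce, the wolf | Station Beta: the goose]
5. Pilot goes to Station Beta with the lamb.  [Station Alpha: the cat, the duck, the hen, the lettuce, the wolf | Station Beta: the goose, the lamb]
6. Pilot goes back to Station Alpha alone.  [Station Alpha: the cat, the duck, the hen, the lettuce, the wolf | Station Beta: the goose, the lamb]
7. Pilot goes to Station Beta with the wolf.  [Station Alpha: the cat, the duck, the hen, the lettuce | Station Beta: the goose, the lamb, the wolf]
8. Pilot goes back to Station Alpha alone.  [Station Alpha: the cat, the duck, the hen, the lettuce | Station Beta: the goose, the lamb, the wolf]
9. Pilot goes to Station Beta with the lettuce.  [Station Alpha: the cat, the duck, the hen | Station Beta: the goose, the lamb, the lettuce, the wolf]
10. Pilot goes back to Station Alpha alone.  [Station Alpha: the cat, the duck, the hen | Station Beta: the goose, the lamb, the lettuce, the wolf]
11. Pilot goes to Station Beta with the hen.  [Station Alpha: the cat, the duck | Station Beta: the goose, the hen, the lamb, the lettuce, the wolf]
12. Pilot goes back to Station Alpha alone.  [Station Alpha: the cat, the duck | Station Beta: the goose, the hen, the lamb, the lettuce, the wolf]
13. Pilot goes to Station Beta with the duck.  [Station Alpha: the cat | Station Beta: the duck, the goose, the hen, the lamb, the lettuce, the wolf]
14. Pilot goes back to Station Alpha alone.  [Station Alpha: the cat | Station Beta: the duck, the goose, the hen, the lamb, the lettuce, the wolf]
15. Pilot goes to Station Beta with the cat.  [Station Alpha: — | Station Beta: the cat, the duck, the goose, the hen, the lamb, the lettuce, the wolf]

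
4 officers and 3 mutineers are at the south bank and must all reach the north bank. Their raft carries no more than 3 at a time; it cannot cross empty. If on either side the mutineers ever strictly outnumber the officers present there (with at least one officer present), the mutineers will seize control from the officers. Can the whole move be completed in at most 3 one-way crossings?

Counting alone: each trip to the north bank takes at most 3 across and each return brings at least 1 back, so after t trips out (and t−1 returns) at most 3t − (t−1) of the 7 are across; that first reaches 7 at t = 3, so at least 5 crossings are needed.
Since 3 < 5, 3 crossings cannot be enough. (The shortest complete plan in fact takes 5:)
1. 3 mutineers → the north bank.  (the south bank: 4O 0M; the north bank: 0O 3M)
2. 1 mutineer ← the south bank.  (the south bank: 4O 1M; the north bank: 0O 2M)
3. 3 officers → the north bank.  (the south bank: 1O 1M; the north bank: 3O 2M)
4. 1 officer ← the south bank.  (the south bank: 2O 1M; the north bank: 2O 2M)
5. 2 officers and 1 mutineer → the north bank.  (the south bank: 0O 0M; the north bank: 4O 3M)

No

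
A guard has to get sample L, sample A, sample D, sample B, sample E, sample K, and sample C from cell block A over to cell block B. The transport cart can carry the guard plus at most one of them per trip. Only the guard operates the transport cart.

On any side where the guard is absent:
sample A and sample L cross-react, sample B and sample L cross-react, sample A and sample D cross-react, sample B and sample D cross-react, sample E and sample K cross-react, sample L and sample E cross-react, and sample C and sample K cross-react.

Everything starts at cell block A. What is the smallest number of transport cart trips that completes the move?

impossible

Whatever the first load, the items left behind include a forbidden pair without the guard. No opening move is safe, so no plan exists.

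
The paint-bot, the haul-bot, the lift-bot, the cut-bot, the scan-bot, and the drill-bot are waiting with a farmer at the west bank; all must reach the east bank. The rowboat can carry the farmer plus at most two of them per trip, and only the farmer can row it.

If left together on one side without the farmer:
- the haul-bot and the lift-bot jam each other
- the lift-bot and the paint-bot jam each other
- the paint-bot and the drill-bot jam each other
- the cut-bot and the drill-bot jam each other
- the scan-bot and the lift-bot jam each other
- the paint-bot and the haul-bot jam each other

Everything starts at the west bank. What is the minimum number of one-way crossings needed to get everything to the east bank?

Whatever the first load, the items left behind include a forbidden pair without the farmer. No opening move is safe, so no plan exists.

impossible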